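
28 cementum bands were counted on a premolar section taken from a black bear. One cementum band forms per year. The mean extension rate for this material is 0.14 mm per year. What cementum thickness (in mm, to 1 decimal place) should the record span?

The record spans 28 years at 0.14 mm per year.
Predicted length = 0.14 mm/year × 28 years = 3.9 mm.

3.9 mm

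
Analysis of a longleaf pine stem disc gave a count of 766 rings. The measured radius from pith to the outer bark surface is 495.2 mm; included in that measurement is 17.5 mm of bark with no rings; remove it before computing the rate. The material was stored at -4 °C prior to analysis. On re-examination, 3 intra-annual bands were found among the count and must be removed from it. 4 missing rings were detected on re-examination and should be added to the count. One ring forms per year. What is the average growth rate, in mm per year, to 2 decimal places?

After corrections the count is 766 − 3 + 4 = 767 rings.
Removing the 17.5 mm offcut leaves 495.2 − 17.5 = 477.7 mm.
477.7 mm over 767 years gives 477.7 / 767 ≈ 0.62 mm per year.

0.62 mm per year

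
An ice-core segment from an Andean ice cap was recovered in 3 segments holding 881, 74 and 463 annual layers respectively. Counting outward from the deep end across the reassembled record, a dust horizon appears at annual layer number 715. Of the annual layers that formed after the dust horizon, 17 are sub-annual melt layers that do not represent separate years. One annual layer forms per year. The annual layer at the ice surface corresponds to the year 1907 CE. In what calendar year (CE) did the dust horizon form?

1221 CE

Total annual layers = 881 + 74 + 463 = 1418.
1418 − 715 = 703 annual layers lie beyond the dust horizon toward the ice surface.
Removing the 17 false annual layers leaves 703 − 17 = 686 true annual layers beyond the dust horizon.
The annual layer at the ice surface is 1907 CE, so the dust horizon dates to 1907 − 686 = 1221 CE.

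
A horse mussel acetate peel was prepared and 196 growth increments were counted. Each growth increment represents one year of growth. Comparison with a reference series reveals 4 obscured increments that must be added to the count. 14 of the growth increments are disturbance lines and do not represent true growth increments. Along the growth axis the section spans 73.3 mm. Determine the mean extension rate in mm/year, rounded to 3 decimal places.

After corrections the count is 196 − 14 + 4 = 186 growth increments.
73.3 mm over 186 years gives 73.3 / 186 ≈ 0.394 mm/year.

0.394 mm/year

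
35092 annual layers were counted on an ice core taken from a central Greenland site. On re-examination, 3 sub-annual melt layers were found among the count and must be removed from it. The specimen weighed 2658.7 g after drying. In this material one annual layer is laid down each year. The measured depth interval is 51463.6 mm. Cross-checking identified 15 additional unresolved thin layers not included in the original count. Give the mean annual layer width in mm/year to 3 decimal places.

1.466 mm/year

True annual layer count = 35092 − 3 + 15 = 35104.
Extension rate ≈ 51463.6 / 35104 = 1.466 mm/year.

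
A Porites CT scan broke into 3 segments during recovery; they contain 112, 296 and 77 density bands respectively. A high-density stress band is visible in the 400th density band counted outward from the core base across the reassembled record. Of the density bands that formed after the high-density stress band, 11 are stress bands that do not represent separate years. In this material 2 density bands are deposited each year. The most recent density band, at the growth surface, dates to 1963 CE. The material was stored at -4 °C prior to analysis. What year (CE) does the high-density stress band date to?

Total density bands = 112 + 296 + 77 = 485.
The high-density stress band sits at density band 400 from the core base, so 485 − 400 = 85 density bands formed after it.
85 − 11 false = 74 true density bands after the high-density stress band.
Dividing by 2 density bands per year: 74 / 2 = 37 years.
Counting back 37 years from 1963 CE places the high-density stress band in 1963 − 37 = 1926 CE.

1926 CE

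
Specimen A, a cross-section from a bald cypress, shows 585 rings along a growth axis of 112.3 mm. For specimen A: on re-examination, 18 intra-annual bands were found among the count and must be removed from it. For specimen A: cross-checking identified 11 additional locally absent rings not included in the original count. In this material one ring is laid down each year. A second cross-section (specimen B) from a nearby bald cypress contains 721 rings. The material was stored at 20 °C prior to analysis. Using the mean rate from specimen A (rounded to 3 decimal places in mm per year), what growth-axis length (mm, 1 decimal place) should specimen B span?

139.9 mm

Specimen A: adjusted count: 585 − 18 + 11 = 578 rings.
A: Extension rate ≈ 112.3 / 578 = 0.194 mm/year.
B's length ≈ 0.194 × 721 = 139.9 mm.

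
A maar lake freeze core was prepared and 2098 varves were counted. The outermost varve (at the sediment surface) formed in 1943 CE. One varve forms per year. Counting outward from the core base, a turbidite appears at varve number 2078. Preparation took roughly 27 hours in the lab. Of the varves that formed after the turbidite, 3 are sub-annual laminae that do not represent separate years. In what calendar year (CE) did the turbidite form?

2098 − 2078 = 20 varves lie beyond the turbidite toward the sediment surface.
Excluding 3 false varves: 20 − 3 = 17.
Counting back 17 years from 1943 CE places the turbidite in 1943 − 17 = 1926 CE.

1926 CE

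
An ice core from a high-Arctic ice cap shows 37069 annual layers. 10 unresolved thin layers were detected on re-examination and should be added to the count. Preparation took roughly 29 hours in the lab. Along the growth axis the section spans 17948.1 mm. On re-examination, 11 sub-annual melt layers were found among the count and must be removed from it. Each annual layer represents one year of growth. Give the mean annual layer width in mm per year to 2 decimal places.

0.48 mm per year

True annual layer count = 37069 − 11 + 10 = 37068.
Mean rate = 17948.1 mm / 37068 years ≈ 0.48 mm per year.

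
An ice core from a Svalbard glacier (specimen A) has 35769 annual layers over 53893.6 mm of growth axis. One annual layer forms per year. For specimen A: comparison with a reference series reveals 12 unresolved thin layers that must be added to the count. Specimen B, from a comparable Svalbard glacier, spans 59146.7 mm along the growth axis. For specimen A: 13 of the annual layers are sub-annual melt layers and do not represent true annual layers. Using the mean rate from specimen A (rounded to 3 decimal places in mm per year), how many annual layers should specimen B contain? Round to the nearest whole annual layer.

39248 annual layers

Specimen A: adjusted count: 35769 − 13 + 12 = 35768 annual layers.
A: Mean rate = 53893.6 mm / 35768 years ≈ 1.507 mm/year.
Specimen B: 59146.7 mm / 1.507 mm per year = 39247.98 years ≈ 39248 annual layers.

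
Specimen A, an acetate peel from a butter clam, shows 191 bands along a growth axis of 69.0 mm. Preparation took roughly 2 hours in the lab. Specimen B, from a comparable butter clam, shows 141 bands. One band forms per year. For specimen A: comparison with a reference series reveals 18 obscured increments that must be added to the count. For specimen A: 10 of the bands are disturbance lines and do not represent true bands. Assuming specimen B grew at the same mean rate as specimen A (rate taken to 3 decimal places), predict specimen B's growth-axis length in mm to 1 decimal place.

48.9 mm

Specimen A: correcting the raw count gives 191 − 10 + 18 = 199 true bands.
A: Extension rate ≈ 69.0 / 199 = 0.347 mm per year.
B's length ≈ 0.347 × 141 = 48.9 mm.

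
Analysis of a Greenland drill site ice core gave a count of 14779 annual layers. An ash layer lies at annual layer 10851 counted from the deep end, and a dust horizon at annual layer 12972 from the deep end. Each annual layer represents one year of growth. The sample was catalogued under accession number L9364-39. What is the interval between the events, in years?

The two markers are separated by 12972 − 10851 = 2121 annual layers.
That is 2121 years at one annual layer per year.

2121 years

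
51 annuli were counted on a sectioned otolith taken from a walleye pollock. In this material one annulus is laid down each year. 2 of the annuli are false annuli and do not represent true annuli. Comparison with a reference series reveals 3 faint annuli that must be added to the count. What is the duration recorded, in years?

Correcting the raw count gives 51 − 2 + 3 = 52 true annuli.
One annulus per year makes the duration 52 years.

52 years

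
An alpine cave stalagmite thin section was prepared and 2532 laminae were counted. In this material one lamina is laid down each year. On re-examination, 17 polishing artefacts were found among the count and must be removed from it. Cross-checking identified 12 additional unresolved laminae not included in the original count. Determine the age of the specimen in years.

2527 years

Correcting the raw count gives 2532 − 17 + 12 = 2527 true laminae.
With a one-to-one lamina periodicity this is 2527 years.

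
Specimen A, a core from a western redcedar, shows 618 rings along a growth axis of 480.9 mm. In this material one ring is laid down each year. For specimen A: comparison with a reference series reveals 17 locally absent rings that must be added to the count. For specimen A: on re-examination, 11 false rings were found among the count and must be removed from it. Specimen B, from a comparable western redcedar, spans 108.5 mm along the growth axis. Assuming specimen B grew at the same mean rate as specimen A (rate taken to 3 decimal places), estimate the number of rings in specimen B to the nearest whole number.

141 rings

Specimen A: correcting the raw count gives 618 − 11 + 17 = 624 true rings.
A: 480.9 mm over 624 years gives 480.9 / 624 ≈ 0.771 mm/year.
For B, 108.5 / 0.771 = 140.73 years ≈ 141 rings.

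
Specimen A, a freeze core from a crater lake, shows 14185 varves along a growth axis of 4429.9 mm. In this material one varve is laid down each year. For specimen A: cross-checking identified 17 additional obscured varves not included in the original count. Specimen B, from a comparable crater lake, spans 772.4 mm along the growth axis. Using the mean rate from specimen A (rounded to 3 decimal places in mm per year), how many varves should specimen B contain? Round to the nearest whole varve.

2476 varves

Specimen A: adjusted count: 14185 + 17 = 14202 varves.
A: 4429.9 mm over 14202 years gives 4429.9 / 14202 ≈ 0.312 mm/year.
For B, 772.4 / 0.312 = 2475.64 years ≈ 2476 varves.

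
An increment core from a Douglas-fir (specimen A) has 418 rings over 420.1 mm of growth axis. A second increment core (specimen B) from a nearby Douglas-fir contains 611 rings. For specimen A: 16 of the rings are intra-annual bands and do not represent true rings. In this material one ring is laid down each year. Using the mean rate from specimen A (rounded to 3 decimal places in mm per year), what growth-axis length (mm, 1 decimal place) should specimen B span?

638.5 mm

Specimen A: true ring count = 418 − 16 = 402.
A: Extension rate ≈ 420.1 / 402 = 1.045 mm per year.
Length of B = 1.045 × 611 = 638.5 mm.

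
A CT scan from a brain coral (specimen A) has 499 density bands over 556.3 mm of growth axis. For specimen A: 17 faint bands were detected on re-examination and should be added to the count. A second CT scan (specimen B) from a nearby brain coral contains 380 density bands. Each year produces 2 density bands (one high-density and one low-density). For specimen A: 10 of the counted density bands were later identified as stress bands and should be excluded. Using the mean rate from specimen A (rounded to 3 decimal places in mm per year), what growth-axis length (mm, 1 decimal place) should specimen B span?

417.8 mm

Specimen A: adjusted count: 499 − 10 + 17 = 506 density bands.
Specimen A: with 2 density bands per year, 506 / 2 = 253 years.
A: Mean rate = 556.3 mm / 253 years ≈ 2.199 mm per year.
Specimen B: dividing by 2 density bands per year: 380 / 2 = 190 years. Length of B = 2.199 × 190 = 417.8 mm.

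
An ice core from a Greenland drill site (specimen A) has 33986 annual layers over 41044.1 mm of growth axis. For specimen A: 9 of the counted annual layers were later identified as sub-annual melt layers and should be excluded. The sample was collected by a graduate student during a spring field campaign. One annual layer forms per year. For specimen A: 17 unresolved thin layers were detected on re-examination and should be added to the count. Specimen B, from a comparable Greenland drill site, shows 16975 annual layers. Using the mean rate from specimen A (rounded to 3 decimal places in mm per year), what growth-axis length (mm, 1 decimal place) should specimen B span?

Specimen A: adjusted count: 33986 − 9 + 17 = 33994 annual layers.
A: Extension rate ≈ 41044.1 / 33994 = 1.207 mm/yr.
Length of B = 1.207 × 16975 = 20488.8 mm.

20488.8 mm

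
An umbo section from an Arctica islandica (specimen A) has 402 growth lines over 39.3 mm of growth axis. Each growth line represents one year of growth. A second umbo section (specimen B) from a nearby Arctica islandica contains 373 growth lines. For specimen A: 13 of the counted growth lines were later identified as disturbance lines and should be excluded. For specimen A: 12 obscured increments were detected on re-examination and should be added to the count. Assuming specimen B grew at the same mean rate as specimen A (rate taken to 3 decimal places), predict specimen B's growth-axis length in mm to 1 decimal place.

Specimen A: adjusted count: 402 − 13 + 12 = 401 growth lines.
A: 39.3 mm over 401 years gives 39.3 / 401 ≈ 0.098 mm/yr.
For B, 0.098 mm/year × 373 years = 36.6 mm.

36.6 mm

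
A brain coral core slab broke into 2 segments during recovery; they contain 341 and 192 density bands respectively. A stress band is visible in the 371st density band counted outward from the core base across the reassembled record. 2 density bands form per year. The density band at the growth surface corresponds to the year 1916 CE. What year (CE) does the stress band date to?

1835 CE

Total density bands = 341 + 192 = 533.
533 − 371 = 162 density bands lie beyond the stress band toward the growth surface.
Dividing by 2 density bands per year: 162 / 2 = 81 years.
Counting back 81 years from 1916 CE places the stress band in 1916 − 81 = 1835 CE.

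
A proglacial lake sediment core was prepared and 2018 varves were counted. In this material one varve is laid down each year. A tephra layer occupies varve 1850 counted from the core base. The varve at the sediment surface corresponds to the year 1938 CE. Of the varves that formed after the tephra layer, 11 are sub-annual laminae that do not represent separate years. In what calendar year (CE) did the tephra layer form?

Between varve 1850 and the sediment surface there are 2018 − 1850 = 168 varves.
Removing the 11 false varves leaves 168 − 11 = 157 true varves beyond the tephra layer.
The varve at the sediment surface is 1938 CE, so the tephra layer dates to 1938 − 157 = 1781 CE.

1781 CE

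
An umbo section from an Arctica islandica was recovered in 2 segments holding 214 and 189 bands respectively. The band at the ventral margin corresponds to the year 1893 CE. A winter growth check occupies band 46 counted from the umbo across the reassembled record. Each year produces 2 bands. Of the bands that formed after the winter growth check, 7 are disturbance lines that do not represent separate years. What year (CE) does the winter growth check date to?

Total bands = 214 + 189 = 403.
403 − 46 = 357 bands lie beyond the winter growth check toward the ventral margin.
Excluding 7 false bands: 357 − 7 = 350.
Dividing by 2 bands per year: 350 / 2 = 175 years.
The band at the ventral margin is 1893 CE, so the winter growth check dates to 1893 − 175 = 1718 CE.

1718 CE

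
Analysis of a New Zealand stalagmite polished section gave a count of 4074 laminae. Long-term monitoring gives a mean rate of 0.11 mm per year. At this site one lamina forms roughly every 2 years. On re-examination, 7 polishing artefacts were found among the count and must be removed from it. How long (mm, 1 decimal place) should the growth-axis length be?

894.7 mm

Correcting the raw count gives 4074 − 7 = 4067 true laminae.
4067 laminae at 2 years each span 4067 × 2 = 8134 years.
Length ≈ 0.11 × 8134 = 894.7 mm.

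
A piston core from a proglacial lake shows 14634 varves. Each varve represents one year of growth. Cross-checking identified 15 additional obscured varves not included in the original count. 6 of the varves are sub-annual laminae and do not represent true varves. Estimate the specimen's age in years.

Correcting the raw count gives 14634 − 6 + 15 = 14643 true varves.
With a one-to-one varve periodicity this is 14643 years.

14643 yr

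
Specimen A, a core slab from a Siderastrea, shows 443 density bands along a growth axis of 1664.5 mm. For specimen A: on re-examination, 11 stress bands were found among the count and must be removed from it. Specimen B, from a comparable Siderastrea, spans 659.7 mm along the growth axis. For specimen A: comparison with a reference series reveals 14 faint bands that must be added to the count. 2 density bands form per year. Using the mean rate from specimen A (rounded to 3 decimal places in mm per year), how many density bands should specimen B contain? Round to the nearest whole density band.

Specimen A: true density band count = 443 − 11 + 14 = 446.
Specimen A: with 2 density bands per year, 446 / 2 = 223 years.
A: 1664.5 mm over 223 years gives 1664.5 / 223 ≈ 7.464 mm/yr.
For B, 659.7 / 7.464 = 88.38 years; at 2 density bands per year that is 88.38 × 2 ≈ 177 density bands.

177 density bands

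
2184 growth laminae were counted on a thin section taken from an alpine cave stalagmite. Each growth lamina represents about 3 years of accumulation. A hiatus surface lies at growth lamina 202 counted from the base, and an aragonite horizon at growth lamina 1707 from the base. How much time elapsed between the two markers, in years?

4515 years

The two markers are separated by 1707 − 202 = 1505 growth laminae.
1505 growth laminae at 3 years each span 1505 × 3 = 4515 years.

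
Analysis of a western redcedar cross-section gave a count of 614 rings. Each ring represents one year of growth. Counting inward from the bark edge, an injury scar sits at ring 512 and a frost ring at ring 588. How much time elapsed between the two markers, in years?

Separation: 588 − 512 = 76 rings.
At one ring per year, 76 years elapsed between them.

76 years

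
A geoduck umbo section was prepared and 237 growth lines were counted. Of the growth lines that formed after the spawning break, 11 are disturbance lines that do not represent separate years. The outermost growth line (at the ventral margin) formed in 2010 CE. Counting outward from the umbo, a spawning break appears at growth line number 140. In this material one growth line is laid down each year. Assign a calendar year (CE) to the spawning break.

1924 CE

Between growth line 140 and the ventral margin there are 237 − 140 = 97 growth lines.
Removing the 11 false growth lines leaves 97 − 11 = 86 true growth lines beyond the spawning break.
2010 − 86 = 1924 CE.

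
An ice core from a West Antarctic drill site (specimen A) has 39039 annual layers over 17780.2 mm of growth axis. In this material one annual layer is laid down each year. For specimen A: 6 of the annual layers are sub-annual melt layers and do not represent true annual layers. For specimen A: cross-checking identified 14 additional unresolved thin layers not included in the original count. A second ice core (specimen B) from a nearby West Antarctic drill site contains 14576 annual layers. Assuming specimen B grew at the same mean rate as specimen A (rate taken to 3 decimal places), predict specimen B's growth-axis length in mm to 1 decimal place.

Specimen A: adjusted count: 39039 − 6 + 14 = 39047 annual layers.
A: Mean rate = 17780.2 mm / 39047 years ≈ 0.455 mm per year.
B's length ≈ 0.455 × 14576 = 6632.1 mm.

6632.1 mm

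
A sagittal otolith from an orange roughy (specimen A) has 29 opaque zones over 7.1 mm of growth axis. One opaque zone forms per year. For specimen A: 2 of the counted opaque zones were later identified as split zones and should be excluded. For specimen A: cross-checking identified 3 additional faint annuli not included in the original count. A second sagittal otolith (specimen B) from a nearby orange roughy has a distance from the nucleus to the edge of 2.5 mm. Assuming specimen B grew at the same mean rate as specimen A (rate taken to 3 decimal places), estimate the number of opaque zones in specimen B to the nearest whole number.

11 opaque zones

Specimen A: correcting the raw count gives 29 − 2 + 3 = 30 true opaque zones.
A: 7.1 mm over 30 years gives 7.1 / 30 ≈ 0.237 mm per year.
For B, 2.5 / 0.237 = 10.55 years ≈ 11 opaque zones.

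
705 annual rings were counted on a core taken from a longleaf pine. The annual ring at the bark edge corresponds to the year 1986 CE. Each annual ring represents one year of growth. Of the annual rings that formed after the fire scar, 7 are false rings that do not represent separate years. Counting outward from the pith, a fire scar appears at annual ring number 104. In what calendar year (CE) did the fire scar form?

1392 CE

Between annual ring 104 and the bark edge there are 705 − 104 = 601 annual rings.
601 − 7 false = 594 true annual rings after the fire scar.
1986 − 594 = 1392 CE.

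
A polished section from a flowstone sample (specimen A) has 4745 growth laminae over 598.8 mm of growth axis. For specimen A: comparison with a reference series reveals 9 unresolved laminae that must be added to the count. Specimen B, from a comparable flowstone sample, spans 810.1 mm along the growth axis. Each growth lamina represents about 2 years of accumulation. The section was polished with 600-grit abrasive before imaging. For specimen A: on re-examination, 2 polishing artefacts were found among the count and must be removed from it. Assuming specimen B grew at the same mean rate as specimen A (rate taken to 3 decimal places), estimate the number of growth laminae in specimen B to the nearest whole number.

6429 growth laminae

Specimen A: correcting the raw count gives 4745 − 2 + 9 = 4752 true growth laminae.
Specimen A: 4752 growth laminae at 2 years each span 4752 × 2 = 9504 years.
A: Mean rate = 598.8 mm / 9504 years ≈ 0.063 mm/year.
For B, 810.1 / 0.063 = 12858.73 years; at 2 years per growth lamina that is 12858.73 / 2 ≈ 6429 growth laminae.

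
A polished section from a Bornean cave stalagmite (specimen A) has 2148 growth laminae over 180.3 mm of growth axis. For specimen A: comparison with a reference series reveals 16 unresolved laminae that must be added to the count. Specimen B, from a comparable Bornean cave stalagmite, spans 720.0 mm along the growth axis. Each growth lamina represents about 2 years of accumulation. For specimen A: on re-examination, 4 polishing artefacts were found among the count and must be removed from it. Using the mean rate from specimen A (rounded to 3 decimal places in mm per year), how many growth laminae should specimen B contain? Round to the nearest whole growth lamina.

8571 growth laminae

Specimen A: correcting the raw count gives 2148 − 4 + 16 = 2160 true growth laminae.
Specimen A: at 2 years per growth lamina, 2160 × 2 = 4320 years.
A: 180.3 mm over 4320 years gives 180.3 / 4320 ≈ 0.042 mm per year.
Specimen B: 720.0 mm / 0.042 mm per year = 17142.86 years; at 2 years per growth lamina that is 17142.86 / 2 ≈ 8571 growth laminae.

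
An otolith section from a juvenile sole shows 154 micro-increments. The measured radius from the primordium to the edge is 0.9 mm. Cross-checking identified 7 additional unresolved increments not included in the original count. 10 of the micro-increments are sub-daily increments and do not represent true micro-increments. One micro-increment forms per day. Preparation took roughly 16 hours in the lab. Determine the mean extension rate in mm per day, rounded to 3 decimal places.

True micro-increment count = 154 − 10 + 7 = 151.
0.9 mm over 151 days gives 0.9 / 151 ≈ 0.006 mm per day.

0.006 mm per day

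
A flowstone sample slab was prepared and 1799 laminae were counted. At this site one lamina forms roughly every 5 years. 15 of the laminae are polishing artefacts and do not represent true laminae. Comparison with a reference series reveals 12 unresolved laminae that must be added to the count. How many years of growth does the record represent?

Correcting the raw count gives 1799 − 15 + 12 = 1796 true laminae.
1796 laminae at 5 years each span 1796 × 5 = 8980 years.

8980 yr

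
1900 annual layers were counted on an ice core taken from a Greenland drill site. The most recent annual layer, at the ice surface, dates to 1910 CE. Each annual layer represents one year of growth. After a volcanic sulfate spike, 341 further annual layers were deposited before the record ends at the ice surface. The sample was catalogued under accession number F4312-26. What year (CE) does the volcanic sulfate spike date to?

341 annual layers formed after the volcanic sulfate spike.
1910 − 341 = 1569 CE.

1569 CE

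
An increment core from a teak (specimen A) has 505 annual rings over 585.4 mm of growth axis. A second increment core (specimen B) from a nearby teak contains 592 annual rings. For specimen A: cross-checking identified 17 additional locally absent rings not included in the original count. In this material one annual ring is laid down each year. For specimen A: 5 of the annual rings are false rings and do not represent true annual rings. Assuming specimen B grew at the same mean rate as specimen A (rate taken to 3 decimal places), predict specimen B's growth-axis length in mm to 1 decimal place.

670.1 mm

Specimen A: after corrections the count is 505 − 5 + 17 = 517 annual rings.
A: Mean rate = 585.4 mm / 517 years ≈ 1.132 mm/year.
For B, 1.132 mm/year × 592 years = 670.1 mm.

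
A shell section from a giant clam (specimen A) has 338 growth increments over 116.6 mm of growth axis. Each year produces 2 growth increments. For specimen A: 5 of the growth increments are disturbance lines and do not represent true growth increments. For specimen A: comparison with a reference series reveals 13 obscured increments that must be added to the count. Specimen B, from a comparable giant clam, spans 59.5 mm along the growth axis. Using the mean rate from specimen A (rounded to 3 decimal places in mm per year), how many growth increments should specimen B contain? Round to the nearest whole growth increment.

177 growth increments

Specimen A: true growth increment count = 338 − 5 + 13 = 346.
Specimen A: 346 growth increments at 2 per year is 346 / 2 = 173 years.
A: Extension rate ≈ 116.6 / 173 = 0.674 mm/yr.
B spans 59.5 / 0.674 = 88.28 years; at 2 growth increments per year that is 88.28 × 2 ≈ 177 growth increments.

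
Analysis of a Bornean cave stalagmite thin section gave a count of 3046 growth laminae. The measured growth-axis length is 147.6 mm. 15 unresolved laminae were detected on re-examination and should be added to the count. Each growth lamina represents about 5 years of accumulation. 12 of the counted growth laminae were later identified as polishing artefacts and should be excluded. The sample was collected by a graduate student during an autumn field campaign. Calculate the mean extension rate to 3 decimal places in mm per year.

After corrections the count is 3046 − 12 + 15 = 3049 growth laminae.
At 5 years per growth lamina, 3049 × 5 = 15245 years.
147.6 mm over 15245 years gives 147.6 / 15245 ≈ 0.010 mm per year.

0.010 mm per year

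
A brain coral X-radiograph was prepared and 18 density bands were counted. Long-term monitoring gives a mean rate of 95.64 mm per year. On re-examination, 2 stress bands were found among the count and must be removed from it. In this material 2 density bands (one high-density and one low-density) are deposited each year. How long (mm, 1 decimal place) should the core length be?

765.1 mm

After corrections the count is 18 − 2 = 16 density bands.
With 2 density bands per year, 16 / 2 = 8 years.
8 years at 95.64 mm/year gives 95.64 × 8 = 765.1 mm.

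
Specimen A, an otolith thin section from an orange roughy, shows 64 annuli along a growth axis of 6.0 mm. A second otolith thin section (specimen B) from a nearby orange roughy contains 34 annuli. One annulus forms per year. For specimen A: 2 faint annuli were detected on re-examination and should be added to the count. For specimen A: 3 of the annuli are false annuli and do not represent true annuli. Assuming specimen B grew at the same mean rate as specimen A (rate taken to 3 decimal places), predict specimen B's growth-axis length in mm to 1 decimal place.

Specimen A: correcting the raw count gives 64 − 3 + 2 = 63 true annuli.
A: Extension rate ≈ 6.0 / 63 = 0.095 mm/yr.
Length of B = 0.095 × 34 = 3.2 mm.

3.2 mm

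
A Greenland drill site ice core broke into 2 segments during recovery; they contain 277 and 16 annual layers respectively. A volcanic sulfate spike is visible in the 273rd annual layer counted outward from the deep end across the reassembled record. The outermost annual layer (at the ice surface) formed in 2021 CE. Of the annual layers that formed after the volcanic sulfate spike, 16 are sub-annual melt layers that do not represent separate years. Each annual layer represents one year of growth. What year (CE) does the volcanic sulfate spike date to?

Total annual layers = 277 + 16 = 293.
Between annual layer 273 and the ice surface there are 293 − 273 = 20 annual layers.
Removing the 16 false annual layers leaves 20 − 16 = 4 true annual layers beyond the volcanic sulfate spike.
Counting back 4 years from 2021 CE places the volcanic sulfate spike in 2021 − 4 = 2017 CE.

2017 CE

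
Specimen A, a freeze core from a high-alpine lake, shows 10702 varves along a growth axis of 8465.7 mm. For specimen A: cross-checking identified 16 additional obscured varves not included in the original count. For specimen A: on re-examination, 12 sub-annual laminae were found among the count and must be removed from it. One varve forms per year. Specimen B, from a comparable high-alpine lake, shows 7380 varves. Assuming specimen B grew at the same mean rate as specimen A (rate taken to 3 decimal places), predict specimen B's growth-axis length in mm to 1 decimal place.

Specimen A: true varve count = 10702 − 12 + 16 = 10706.
A: Extension rate ≈ 8465.7 / 10706 = 0.791 mm per year.
Length of B = 0.791 × 7380 = 5837.6 mm.

5837.6 mm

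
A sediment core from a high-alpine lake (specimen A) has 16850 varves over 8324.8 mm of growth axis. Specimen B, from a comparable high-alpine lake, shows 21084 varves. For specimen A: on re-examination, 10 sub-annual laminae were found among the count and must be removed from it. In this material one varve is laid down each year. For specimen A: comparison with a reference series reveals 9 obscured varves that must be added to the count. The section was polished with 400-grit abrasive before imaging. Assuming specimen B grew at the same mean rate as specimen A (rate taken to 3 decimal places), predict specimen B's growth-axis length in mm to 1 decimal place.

Specimen A: after corrections the count is 16850 − 10 + 9 = 16849 varves.
A: 8324.8 mm over 16849 years gives 8324.8 / 16849 ≈ 0.494 mm per year.
Length of B = 0.494 × 21084 = 10415.5 mm.

10415.5 mm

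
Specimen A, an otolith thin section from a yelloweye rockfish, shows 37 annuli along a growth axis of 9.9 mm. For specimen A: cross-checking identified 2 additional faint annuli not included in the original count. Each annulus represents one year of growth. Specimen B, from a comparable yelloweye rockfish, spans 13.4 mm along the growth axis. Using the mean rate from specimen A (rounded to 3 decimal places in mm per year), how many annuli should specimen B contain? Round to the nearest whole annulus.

53 annuli

Specimen A: correcting the raw count gives 37 + 2 = 39 true annuli.
A: Extension rate ≈ 9.9 / 39 = 0.254 mm/year.
B spans 13.4 / 0.254 = 52.76 years ≈ 53 annuli.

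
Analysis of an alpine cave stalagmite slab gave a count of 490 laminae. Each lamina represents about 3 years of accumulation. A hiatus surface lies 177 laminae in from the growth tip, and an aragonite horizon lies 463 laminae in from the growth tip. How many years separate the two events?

858 years

463 − 177 = 286 laminae lie between the two events.
At 3 years per lamina, 286 × 3 = 858 years.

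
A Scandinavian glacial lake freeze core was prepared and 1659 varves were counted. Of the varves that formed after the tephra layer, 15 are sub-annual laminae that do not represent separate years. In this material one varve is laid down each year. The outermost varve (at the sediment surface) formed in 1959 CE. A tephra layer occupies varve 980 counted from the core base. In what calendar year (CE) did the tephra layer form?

1295 CE

Between varve 980 and the sediment surface there are 1659 − 980 = 679 varves.
Excluding 15 false varves: 679 − 15 = 664.
The varve at the sediment surface is 1959 CE, so the tephra layer dates to 1959 − 664 = 1295 CE.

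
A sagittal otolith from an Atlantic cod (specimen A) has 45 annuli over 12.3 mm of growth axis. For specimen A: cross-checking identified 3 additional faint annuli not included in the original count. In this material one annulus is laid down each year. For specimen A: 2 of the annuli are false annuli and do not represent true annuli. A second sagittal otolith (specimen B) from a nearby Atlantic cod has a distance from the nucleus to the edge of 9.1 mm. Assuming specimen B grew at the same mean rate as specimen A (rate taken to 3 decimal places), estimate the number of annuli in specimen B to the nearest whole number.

Specimen A: adjusted count: 45 − 2 + 3 = 46 annuli.
A: 12.3 mm over 46 years gives 12.3 / 46 ≈ 0.267 mm per year.
B spans 9.1 / 0.267 = 34.08 years ≈ 34 annuli.

34 annuli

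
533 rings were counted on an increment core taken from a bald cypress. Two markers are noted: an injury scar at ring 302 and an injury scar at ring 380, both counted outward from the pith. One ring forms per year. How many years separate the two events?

The two markers are separated by 380 − 302 = 78 rings.
That is 78 years at one ring per year.

78 yr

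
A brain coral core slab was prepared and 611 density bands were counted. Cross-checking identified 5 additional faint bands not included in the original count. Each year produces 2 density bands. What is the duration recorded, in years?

Adjusted count: 611 + 5 = 616 density bands.
Dividing by 2 density bands per year: 616 / 2 = 308 years.

308 years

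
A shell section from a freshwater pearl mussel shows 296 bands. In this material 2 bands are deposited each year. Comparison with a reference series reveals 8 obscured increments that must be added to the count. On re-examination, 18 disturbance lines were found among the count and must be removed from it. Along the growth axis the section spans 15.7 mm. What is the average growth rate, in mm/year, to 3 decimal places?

After corrections the count is 296 − 18 + 8 = 286 bands.
With 2 bands per year, 286 / 2 = 143 years.
Extension rate ≈ 15.7 / 143 = 0.110 mm/year.

0.110 mm/year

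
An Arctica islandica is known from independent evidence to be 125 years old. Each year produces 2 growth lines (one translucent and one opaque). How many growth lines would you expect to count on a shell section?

With 2 growth lines per year, 125 years would produce 125 × 2 = 250 growth lines.
So 250 growth lines should be present.

250 growth lines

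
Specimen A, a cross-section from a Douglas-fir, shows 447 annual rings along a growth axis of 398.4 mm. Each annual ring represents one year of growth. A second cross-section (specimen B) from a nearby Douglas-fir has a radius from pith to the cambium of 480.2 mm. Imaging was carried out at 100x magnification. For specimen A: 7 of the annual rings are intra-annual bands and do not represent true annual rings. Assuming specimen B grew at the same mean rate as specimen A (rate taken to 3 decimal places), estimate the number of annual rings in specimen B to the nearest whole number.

Specimen A: adjusted count: 447 − 7 = 440 annual rings.
A: Mean rate = 398.4 mm / 440 years ≈ 0.905 mm per year.
Specimen B: 480.2 mm / 0.905 mm per year = 530.61 years ≈ 531 annual rings.

531 annual rings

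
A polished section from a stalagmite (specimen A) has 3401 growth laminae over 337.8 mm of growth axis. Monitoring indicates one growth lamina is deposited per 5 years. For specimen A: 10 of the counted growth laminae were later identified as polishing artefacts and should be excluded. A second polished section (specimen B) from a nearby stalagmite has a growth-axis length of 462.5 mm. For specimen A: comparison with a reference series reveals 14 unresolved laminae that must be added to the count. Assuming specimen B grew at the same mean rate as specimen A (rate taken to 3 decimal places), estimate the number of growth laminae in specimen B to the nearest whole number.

4625 growth laminae

Specimen A: correcting the raw count gives 3401 − 10 + 14 = 3405 true growth laminae.
Specimen A: 3405 growth laminae at 5 years each span 3405 × 5 = 17025 years.
A: 337.8 mm over 17025 years gives 337.8 / 17025 ≈ 0.020 mm per year.
Specimen B: 462.5 mm / 0.020 mm per year = 23125.00 years; at 5 years per growth lamina that is 23125.00 / 5 ≈ 4625 growth laminae.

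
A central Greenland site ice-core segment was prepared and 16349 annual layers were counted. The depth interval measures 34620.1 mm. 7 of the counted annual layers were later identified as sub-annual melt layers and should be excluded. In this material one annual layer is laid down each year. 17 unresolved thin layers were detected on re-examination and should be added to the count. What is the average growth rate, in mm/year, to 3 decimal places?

2.116 mm/year

Correcting the raw count gives 16349 − 7 + 17 = 16359 true annual layers.
Extension rate ≈ 34620.1 / 16359 = 2.116 mm/year.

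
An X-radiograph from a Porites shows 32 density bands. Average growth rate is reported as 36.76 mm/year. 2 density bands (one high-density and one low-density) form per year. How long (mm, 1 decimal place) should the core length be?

588.2 mm

With 2 density bands per year, 32 / 2 = 16 years.
16 years at 36.76 mm/year gives 36.76 × 16 = 588.2 mm.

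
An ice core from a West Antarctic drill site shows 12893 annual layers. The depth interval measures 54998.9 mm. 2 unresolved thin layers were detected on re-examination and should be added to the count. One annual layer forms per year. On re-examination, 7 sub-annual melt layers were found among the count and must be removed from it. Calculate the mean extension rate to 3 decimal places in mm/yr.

4.267 mm/yr

Adjusted count: 12893 − 7 + 2 = 12888 annual layers.
Extension rate ≈ 54998.9 / 12888 = 4.267 mm/yr.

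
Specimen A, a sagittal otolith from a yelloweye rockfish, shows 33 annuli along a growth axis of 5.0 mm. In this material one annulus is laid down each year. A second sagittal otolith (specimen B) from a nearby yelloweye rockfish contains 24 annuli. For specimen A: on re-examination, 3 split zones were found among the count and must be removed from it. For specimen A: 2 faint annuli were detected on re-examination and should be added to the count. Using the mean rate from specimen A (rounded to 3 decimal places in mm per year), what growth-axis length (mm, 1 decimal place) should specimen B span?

Specimen A: correcting the raw count gives 33 − 3 + 2 = 32 true annuli.
A: 5.0 mm over 32 years gives 5.0 / 32 ≈ 0.156 mm/yr.
Length of B = 0.156 × 24 = 3.7 mm.

3.7 mm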